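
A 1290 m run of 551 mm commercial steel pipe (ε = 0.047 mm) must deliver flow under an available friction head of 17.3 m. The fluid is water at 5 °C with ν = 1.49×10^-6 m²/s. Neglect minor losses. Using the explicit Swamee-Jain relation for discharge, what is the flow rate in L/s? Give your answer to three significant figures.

Q ≈ 797 L/s

Swamee-Jain (Type II): Q = -0.965·√(gD⁵h_f/L)·ln[ε/(3.7D) + √(3.17ν²L/(gD³h_f))]
√(gD⁵h_f/L) = √(9.81·0.551⁵·17.3/1290) = 0.08174
ε/(3.7D) = 2.31×10^-5; √(3.17ν²L/(gD³h_f)) = 1.79×10^-5
Q = -0.965·0.08174·ln(4.094×10^-5) = 0.7970 m³/s
Check: V = 3.34 m/s, Re = 1.24×10^6, f = 0.01305, h_f = 17.4 m ≈ 17.3 m ✓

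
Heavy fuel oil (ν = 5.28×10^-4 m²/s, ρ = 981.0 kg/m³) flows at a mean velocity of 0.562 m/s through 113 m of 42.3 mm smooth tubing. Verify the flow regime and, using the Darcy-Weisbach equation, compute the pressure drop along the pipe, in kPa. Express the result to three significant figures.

Re = VD/ν = 0.562·0.04230/5.28×10^-4 = 45.0 → laminar (Re < 2300)
f = 64/Re = 1.421
h_f = f(L/D)V²/(2g) = 1.421·(113/0.04230)·0.562²/(2·9.81) = 61.13 m
Δp = ρg·h_f = 981.0·9.81·61.13 = 588.3 kPa

Δp ≈ 588 kPa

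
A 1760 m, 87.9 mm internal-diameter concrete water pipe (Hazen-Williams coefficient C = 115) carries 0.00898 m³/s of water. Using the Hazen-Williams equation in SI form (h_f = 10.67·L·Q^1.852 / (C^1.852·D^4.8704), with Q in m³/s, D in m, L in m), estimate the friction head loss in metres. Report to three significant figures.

h_f ≈ 64.6 m

h_f = 10.67·1760·0.00898^1.852 / (115^1.852·0.0879^4.8704) = 64.55 m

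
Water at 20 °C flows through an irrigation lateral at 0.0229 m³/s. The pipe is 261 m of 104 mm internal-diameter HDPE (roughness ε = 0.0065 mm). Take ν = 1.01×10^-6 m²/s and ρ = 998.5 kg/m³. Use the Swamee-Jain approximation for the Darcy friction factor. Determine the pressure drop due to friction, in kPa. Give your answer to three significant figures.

Δp ≈ 139 kPa

V = 4Q/(πD²) = 4·0.0229/(π·0.104²) = 2.696 m/s
Re = VD/ν = 2.696·0.104/1.01×10^-6 = 2.78×10^5 → turbulent
ε/D = 0.0065/104 = 6.25×10^-5
Swamee-Jain: f = 0.01525
h_f = f(L/D)V²/(2g) = 0.01525·(261/0.104)·2.696²/(2·9.81) = 14.17 m
Δp = ρg·h_f = 998.5·9.81·14.17 = 138.8 kPa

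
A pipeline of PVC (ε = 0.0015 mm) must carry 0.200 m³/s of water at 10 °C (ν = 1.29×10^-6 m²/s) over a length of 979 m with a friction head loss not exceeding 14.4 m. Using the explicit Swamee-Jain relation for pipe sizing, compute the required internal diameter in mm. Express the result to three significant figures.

Swamee-Jain (Type III): D = 0.66·[ε^1.25·(LQ²/(gh_f))^4.75 + ν·Q^9.4·(L/(gh_f))^5.2]^0.04
LQ²/(gh_f) = 0.2772; L/(gh_f) = 6.930
Term 1 = ε^1.25·(…)^4.75 = 1.18×10^-10; Term 2 = ν·Q^9.4·(…)^5.2 = 8.17×10^-9
D = 0.66·(1.18×10^-10 + 8.17×10^-9)^0.04 = 0.3135 m = 314 mm
Check: V = 2.59 m/s, Re = 6.30×10^5, f = 0.01266, h_f = 13.5 m ≈ 14.4 m ✓

D ≈ 314 mm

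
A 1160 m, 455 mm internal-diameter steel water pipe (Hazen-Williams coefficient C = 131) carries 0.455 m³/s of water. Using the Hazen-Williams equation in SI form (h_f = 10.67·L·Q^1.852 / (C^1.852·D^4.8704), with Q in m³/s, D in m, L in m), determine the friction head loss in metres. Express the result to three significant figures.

h_f = 10.67·1160·0.455^1.852 / (131^1.852·0.455^4.8704) = 15.98 m

h_f ≈ 16.0 m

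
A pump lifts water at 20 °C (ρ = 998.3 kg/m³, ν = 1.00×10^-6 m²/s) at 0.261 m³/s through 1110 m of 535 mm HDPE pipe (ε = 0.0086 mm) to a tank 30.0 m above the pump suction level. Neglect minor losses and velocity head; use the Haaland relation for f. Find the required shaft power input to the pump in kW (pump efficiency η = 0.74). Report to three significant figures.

P_shaft ≈ 110 kW

V = 4Q/(πD²) = 1.161 m/s; Re = 6.21×10^5; ε/D = 1.61×10^-5; f = 0.01279
h_f = f(L/D)V²/2g = 1.823 m
Total head H = z + h_f = 30.0 + 1.823 = 31.82 m
P_hyd = ρgQH = 998.3·9.81·0.261·31.82 = 81.34 kW
P_shaft = P_hyd/η = 81.34/0.74 = 109.9 kW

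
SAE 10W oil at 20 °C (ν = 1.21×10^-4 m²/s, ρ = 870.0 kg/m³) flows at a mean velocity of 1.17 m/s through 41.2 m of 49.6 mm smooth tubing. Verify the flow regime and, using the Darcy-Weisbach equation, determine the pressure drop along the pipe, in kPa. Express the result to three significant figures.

Δp ≈ 66.0 kPa

Re = VD/ν = 1.17·0.04960/1.21×10^-4 = 480 → laminar (Re < 2300)
f = 64/Re = 0.1334
h_f = f(L/D)V²/(2g) = 0.1334·(41.2/0.04960)·1.17²/(2·9.81) = 7.734 m
Δp = ρg·h_f = 870.0·9.81·7.734 = 66.00 kPa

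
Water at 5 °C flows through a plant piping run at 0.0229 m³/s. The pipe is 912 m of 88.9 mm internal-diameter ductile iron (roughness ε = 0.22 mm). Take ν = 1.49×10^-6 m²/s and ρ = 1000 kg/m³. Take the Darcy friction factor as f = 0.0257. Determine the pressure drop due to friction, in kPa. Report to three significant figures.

Δp ≈ 1790 kPa

V = 4Q/(πD²) = 4·0.0229/(π·0.0889²) = 3.689 m/s
h_f = f(L/D)V²/(2g) = 0.02570·(912/0.0889)·3.689²/(2·9.81) = 182.9 m
Δp = ρg·h_f = 1000·9.81·182.9 = 1794 kPa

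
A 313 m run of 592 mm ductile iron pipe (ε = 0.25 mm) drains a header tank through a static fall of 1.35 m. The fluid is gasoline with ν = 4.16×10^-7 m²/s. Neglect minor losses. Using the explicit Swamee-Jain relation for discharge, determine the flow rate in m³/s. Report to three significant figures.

Swamee-Jain (Type II): Q = -0.965·√(gD⁵h_f/L)·ln[ε/(3.7D) + √(3.17ν²L/(gD³h_f))]
√(gD⁵h_f/L) = √(9.81·0.592⁵·1.35/313) = 0.05547
ε/(3.7D) = 1.14×10^-4; √(3.17ν²L/(gD³h_f)) = 7.91×10^-6
Q = -0.965·0.05547·ln(1.220×10^-4) = 0.4823 m³/s
Check: V = 1.75 m/s, Re = 2.49×10^6, f = 0.01639, h_f = 1.36 m ≈ 1.35 m ✓

Q ≈ 0.482 m³/s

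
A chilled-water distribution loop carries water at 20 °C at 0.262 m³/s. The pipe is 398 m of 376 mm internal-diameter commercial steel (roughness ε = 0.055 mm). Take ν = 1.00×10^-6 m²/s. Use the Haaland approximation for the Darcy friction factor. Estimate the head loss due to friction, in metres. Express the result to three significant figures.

V = 4Q/(πD²) = 4·0.262/(π·0.376²) = 2.360 m/s
Re = VD/ν = 2.360·0.376/1.00×10^-6 = 8.87×10^5 → turbulent
ε/D = 0.055/376 = 1.46×10^-4
Haaland: f = 0.01407
h_f = f(L/D)V²/(2g) = 0.01407·(398/0.376)·2.360²/(2·9.81) = 4.227 m

h_f ≈ 4.23 m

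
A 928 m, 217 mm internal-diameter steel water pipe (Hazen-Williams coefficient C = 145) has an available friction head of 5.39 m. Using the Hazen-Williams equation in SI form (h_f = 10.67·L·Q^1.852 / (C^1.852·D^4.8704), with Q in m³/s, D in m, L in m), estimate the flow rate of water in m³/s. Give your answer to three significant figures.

Q ≈ 0.0451 m³/s

Rearranging: Q = [h_f·C^1.852·D^4.8704 / (10.67·L)]^(1/1.852)
Q = [5.39·145^1.852·0.217^4.8704 / (10.67·928)]^0.540 = 0.04507 m³/s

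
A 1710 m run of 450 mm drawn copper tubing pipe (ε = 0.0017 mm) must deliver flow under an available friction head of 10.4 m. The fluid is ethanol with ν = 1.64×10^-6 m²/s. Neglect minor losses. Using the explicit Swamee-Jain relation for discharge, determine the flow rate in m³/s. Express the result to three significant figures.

Q ≈ 0.324 m³/s

Swamee-Jain (Type II): Q = -0.965·√(gD⁵h_f/L)·ln[ε/(3.7D) + √(3.17ν²L/(gD³h_f))]
√(gD⁵h_f/L) = √(9.81·0.450⁵·10.4/1710) = 0.03318
ε/(3.7D) = 1.02×10^-6; √(3.17ν²L/(gD³h_f)) = 3.96×10^-5
Q = -0.965·0.03318·ln(4.062×10^-5) = 0.3238 m³/s
Check: V = 2.04 m/s, Re = 5.59×10^5, f = 0.01290, h_f = 10.4 m ≈ 10.4 m ✓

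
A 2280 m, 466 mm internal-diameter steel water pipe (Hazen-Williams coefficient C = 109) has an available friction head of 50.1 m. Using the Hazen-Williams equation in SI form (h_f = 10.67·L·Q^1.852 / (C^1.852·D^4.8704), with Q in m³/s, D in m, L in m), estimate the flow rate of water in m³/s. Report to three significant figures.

Rearranging: Q = [h_f·C^1.852·D^4.8704 / (10.67·L)]^(1/1.852)
Q = [50.1·109^1.852·0.466^4.8704 / (10.67·2280)]^0.540 = 0.5187 m³/s

Q ≈ 0.519 m³/s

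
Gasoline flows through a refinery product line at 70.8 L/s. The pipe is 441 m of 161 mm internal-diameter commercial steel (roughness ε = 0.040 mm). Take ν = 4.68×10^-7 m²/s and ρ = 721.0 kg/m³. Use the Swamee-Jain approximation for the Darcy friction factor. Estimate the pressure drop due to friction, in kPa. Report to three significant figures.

V = 4Q/(πD²) = 4·0.0708/(π·0.161²) = 3.478 m/s
Re = VD/ν = 3.478·0.161/4.68×10^-7 = 1.20×10^6 → turbulent
ε/D = 0.040/161 = 2.48×10^-4
Swamee-Jain: f = 0.01515
h_f = f(L/D)V²/(2g) = 0.01515·(441/0.161)·3.478²/(2·9.81) = 25.58 m
Δp = ρg·h_f = 721.0·9.81·25.58 = 180.9 kPa

Δp ≈ 181 kPa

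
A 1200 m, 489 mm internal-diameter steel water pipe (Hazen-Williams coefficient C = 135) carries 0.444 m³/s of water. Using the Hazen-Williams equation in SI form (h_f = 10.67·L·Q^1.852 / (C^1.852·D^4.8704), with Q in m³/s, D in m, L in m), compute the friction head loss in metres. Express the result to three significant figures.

h_f ≈ 10.5 m

h_f = 10.67·1200·0.444^1.852 / (135^1.852·0.489^4.8704) = 10.52 m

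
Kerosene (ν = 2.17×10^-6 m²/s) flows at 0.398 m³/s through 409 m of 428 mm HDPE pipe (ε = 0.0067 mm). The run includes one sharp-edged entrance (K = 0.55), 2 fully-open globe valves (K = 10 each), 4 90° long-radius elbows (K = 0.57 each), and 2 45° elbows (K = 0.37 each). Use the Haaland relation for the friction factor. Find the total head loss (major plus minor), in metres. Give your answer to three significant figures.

V = 4Q/(πD²) = 2.766 m/s; V²/2g = 0.3900 m
Re = 5.46×10^5, ε/D = 1.57×10^-5 → f = 0.01305 (Haaland)
Major: h_f = f(L/D)·V²/2g = 0.01305·955.6·0.3900 = 4.866 m
Minor: ΣK = 23.6; h_m = ΣK·V²/2g = 9.193 m
Total H_L = 4.866 + 9.193 = 14.06 m

H_L ≈ 14.1 m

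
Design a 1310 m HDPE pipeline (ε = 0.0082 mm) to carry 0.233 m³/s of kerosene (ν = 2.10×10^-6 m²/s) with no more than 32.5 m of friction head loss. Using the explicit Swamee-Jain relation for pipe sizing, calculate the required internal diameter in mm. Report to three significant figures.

D ≈ 305 mm

Swamee-Jain (Type III): D = 0.66·[ε^1.25·(LQ²/(gh_f))^4.75 + ν·Q^9.4·(L/(gh_f))^5.2]^0.04
LQ²/(gh_f) = 0.2231; L/(gh_f) = 4.109
Term 1 = ε^1.25·(…)^4.75 = 3.53×10^-10; Term 2 = ν·Q^9.4·(…)^5.2 = 3.69×10^-9
D = 0.66·(3.53×10^-10 + 3.69×10^-9)^0.04 = 0.3046 m = 305 mm
Check: V = 3.20 m/s, Re = 4.64×10^5, f = 0.01367, h_f = 30.6 m ≈ 32.5 m ✓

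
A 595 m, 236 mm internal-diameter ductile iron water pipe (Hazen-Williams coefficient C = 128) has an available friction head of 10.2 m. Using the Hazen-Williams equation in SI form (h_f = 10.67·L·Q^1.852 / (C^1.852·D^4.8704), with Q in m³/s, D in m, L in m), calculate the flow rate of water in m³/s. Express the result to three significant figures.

Rearranging: Q = [h_f·C^1.852·D^4.8704 / (10.67·L)]^(1/1.852)
Q = [10.2·128^1.852·0.236^4.8704 / (10.67·595)]^0.540 = 0.08900 m³/s

Q ≈ 0.0890 m³/s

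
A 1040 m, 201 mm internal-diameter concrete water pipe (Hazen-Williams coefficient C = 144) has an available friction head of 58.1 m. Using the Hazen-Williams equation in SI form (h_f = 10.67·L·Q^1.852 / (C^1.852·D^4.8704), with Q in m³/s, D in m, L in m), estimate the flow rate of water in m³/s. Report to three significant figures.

Rearranging: Q = [h_f·C^1.852·D^4.8704 / (10.67·L)]^(1/1.852)
Q = [58.1·144^1.852·0.201^4.8704 / (10.67·1040)]^0.540 = 0.1242 m³/s

Q ≈ 0.124 m³/s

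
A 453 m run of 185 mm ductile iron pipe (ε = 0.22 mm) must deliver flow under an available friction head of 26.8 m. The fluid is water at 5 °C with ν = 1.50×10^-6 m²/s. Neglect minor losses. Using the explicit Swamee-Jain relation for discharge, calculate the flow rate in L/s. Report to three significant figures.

Swamee-Jain (Type II): Q = -0.965·√(gD⁵h_f/L)·ln[ε/(3.7D) + √(3.17ν²L/(gD³h_f))]
√(gD⁵h_f/L) = √(9.81·0.185⁵·26.8/453) = 0.01121
ε/(3.7D) = 3.21×10^-4; √(3.17ν²L/(gD³h_f)) = 4.41×10^-5
Q = -0.965·0.01121·ln(3.655×10^-4) = 0.08565 m³/s
Check: V = 3.19 m/s, Re = 3.93×10^5, f = 0.02129, h_f = 27.0 m ≈ 26.8 m ✓

Q ≈ 85.6 L/s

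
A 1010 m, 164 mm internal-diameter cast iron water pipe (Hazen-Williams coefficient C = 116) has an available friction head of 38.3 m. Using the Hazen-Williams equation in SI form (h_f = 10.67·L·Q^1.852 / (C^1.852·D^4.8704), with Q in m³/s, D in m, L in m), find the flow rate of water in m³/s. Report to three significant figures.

Rearranging: Q = [h_f·C^1.852·D^4.8704 / (10.67·L)]^(1/1.852)
Q = [38.3·116^1.852·0.164^4.8704 / (10.67·1010)]^0.540 = 0.04755 m³/s

Q ≈ 0.0475 m³/s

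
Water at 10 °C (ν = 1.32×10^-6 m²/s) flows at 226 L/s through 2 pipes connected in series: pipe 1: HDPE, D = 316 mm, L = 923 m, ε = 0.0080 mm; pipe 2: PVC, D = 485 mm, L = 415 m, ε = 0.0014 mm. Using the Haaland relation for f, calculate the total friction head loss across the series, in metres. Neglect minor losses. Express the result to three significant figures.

Pipe 1: V = 2.882 m/s, Re = 6.90×10^5, ε/D = 2.53×10^-5, f = 0.01272, h_1 = f(L/D)V²/2g = 15.72 m
Pipe 2: V = 1.223 m/s, Re = 4.49×10^5, ε/D = 2.89×10^-6, f = 0.01334, h_2 = f(L/D)V²/2g = 0.8709 m
Series → Q common, losses add: H = Σh = 16.59 m

H ≈ 16.6 m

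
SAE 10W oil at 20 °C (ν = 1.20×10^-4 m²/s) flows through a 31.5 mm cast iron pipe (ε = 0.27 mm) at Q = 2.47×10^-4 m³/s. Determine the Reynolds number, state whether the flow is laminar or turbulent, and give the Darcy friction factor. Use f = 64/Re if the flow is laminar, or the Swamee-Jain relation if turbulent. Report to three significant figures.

V = 4Q/(πD²) = 0.3169 m/s
Re = VD/ν = 0.3169·0.0315/1.20×10^-4 = 83.2
Re < 2300 → laminar → f = 64/Re = 0.7692

Re ≈ 83.2; laminar; f = 64/Re ≈ 0.769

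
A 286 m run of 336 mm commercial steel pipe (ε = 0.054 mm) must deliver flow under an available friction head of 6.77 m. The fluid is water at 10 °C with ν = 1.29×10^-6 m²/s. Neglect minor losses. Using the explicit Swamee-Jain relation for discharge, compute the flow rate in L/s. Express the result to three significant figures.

Swamee-Jain (Type II): Q = -0.965·√(gD⁵h_f/L)·ln[ε/(3.7D) + √(3.17ν²L/(gD³h_f))]
√(gD⁵h_f/L) = √(9.81·0.336⁵·6.77/286) = 0.03154
ε/(3.7D) = 4.34×10^-5; √(3.17ν²L/(gD³h_f)) = 2.45×10^-5
Q = -0.965·0.03154·ln(6.791×10^-5) = 0.2921 m³/s
Check: V = 3.29 m/s, Re = 8.58×10^5, f = 0.01447, h_f = 6.81 m ≈ 6.77 m ✓

Q ≈ 292 L/s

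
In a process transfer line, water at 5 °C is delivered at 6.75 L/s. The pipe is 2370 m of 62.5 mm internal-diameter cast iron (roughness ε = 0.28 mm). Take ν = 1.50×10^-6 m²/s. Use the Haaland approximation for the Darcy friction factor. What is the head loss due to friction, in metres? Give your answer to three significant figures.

h_f ≈ 285 m

V = 4Q/(πD²) = 4·0.00675/(π·0.0625²) = 2.200 m/s
Re = VD/ν = 2.200·0.0625/1.50×10^-6 = 9.17×10^4 → turbulent
ε/D = 0.28/62.5 = 0.00448
Haaland: f = 0.03043
h_f = f(L/D)V²/(2g) = 0.03043·(2370/0.0625)·2.200²/(2·9.81) = 284.7 m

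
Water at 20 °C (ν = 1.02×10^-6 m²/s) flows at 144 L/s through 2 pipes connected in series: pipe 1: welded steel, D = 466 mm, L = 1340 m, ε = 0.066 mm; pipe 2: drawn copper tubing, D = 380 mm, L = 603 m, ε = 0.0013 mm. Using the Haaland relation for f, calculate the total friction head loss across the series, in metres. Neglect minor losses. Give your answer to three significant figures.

H ≈ 3.31 m

Pipe 1: V = 0.8443 m/s, Re = 3.86×10^5, ε/D = 1.42×10^-4, f = 0.01513, h_1 = f(L/D)V²/2g = 1.580 m
Pipe 2: V = 1.270 m/s, Re = 4.73×10^5, ε/D = 3.42×10^-6, f = 0.01323, h_2 = f(L/D)V²/2g = 1.725 m
Series → Q common, losses add: H = Σh = 3.305 m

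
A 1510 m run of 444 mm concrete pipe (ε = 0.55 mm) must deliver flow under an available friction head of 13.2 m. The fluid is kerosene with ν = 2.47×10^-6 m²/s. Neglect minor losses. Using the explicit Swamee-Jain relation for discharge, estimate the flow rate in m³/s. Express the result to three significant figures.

Swamee-Jain (Type II): Q = -0.965·√(gD⁵h_f/L)·ln[ε/(3.7D) + √(3.17ν²L/(gD³h_f))]
√(gD⁵h_f/L) = √(9.81·0.444⁵·13.2/1510) = 0.03847
ε/(3.7D) = 3.35×10^-4; √(3.17ν²L/(gD³h_f)) = 5.08×10^-5
Q = -0.965·0.03847·ln(3.856×10^-4) = 0.2918 m³/s
Check: V = 1.88 m/s, Re = 3.39×10^5, f = 0.02159, h_f = 13.3 m ≈ 13.2 m ✓

Q ≈ 0.292 m³/s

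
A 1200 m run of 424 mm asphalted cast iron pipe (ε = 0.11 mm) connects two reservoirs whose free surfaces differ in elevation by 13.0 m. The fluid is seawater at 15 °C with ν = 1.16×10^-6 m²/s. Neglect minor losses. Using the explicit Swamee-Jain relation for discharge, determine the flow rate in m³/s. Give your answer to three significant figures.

Q ≈ 0.342 m³/s

Swamee-Jain (Type II): Q = -0.965·√(gD⁵h_f/L)·ln[ε/(3.7D) + √(3.17ν²L/(gD³h_f))]
√(gD⁵h_f/L) = √(9.81·0.424⁵·13.0/1200) = 0.03816
ε/(3.7D) = 7.01×10^-5; √(3.17ν²L/(gD³h_f)) = 2.29×10^-5
Q = -0.965·0.03816·ln(9.306×10^-5) = 0.3418 m³/s
Check: V = 2.42 m/s, Re = 8.85×10^5, f = 0.01547, h_f = 13.1 m ≈ 13.0 m ✓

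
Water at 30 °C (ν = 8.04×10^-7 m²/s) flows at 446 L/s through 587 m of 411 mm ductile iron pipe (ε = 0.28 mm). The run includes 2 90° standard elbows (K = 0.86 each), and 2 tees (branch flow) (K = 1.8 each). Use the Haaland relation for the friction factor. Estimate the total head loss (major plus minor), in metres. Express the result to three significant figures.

V = 4Q/(πD²) = 3.362 m/s; V²/2g = 0.5760 m
Re = 1.72×10^6, ε/D = 6.81×10^-4 → f = 0.01817 (Haaland)
Major: h_f = f(L/D)·V²/2g = 0.01817·1428·0.5760 = 14.94 m
Minor: ΣK = 5.32; h_m = ΣK·V²/2g = 3.064 m
Total H_L = 14.94 + 3.064 = 18.01 m

H_L ≈ 18.0 m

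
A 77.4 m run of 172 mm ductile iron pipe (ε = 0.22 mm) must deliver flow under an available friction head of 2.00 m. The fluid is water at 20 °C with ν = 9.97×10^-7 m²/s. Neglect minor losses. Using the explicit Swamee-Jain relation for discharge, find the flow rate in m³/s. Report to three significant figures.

Q ≈ 0.0467 m³/s

Swamee-Jain (Type II): Q = -0.965·√(gD⁵h_f/L)·ln[ε/(3.7D) + √(3.17ν²L/(gD³h_f))]
√(gD⁵h_f/L) = √(9.81·0.172⁵·2.00/77.4) = 0.006177
ε/(3.7D) = 3.46×10^-4; √(3.17ν²L/(gD³h_f)) = 4.94×10^-5
Q = -0.965·0.006177·ln(3.951×10^-4) = 0.04671 m³/s
Check: V = 2.01 m/s, Re = 3.47×10^5, f = 0.02172, h_f = 2.01 m ≈ 2.00 m ✓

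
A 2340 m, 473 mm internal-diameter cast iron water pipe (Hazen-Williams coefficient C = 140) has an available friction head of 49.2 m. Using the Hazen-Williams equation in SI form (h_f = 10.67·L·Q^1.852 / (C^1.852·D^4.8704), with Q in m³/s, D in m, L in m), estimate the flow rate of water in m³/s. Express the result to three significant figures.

Q ≈ 0.677 m³/s

Rearranging: Q = [h_f·C^1.852·D^4.8704 / (10.67·L)]^(1/1.852)
Q = [49.2·140^1.852·0.473^4.8704 / (10.67·2340)]^0.540 = 0.6765 m³/s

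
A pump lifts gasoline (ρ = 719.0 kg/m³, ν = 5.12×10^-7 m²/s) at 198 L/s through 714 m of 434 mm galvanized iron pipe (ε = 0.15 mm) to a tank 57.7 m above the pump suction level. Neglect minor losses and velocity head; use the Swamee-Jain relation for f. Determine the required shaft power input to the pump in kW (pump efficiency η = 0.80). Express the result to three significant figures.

V = 4Q/(πD²) = 1.338 m/s; Re = 1.13×10^6; ε/D = 3.46×10^-4; f = 0.01607
h_f = f(L/D)V²/2g = 2.414 m
Total head H = z + h_f = 57.7 + 2.414 = 60.11 m
P_hyd = ρgQH = 719.0·9.81·0.198·60.11 = 83.95 kW
P_shaft = P_hyd/η = 83.95/0.80 = 104.9 kW

P_shaft ≈ 105 kW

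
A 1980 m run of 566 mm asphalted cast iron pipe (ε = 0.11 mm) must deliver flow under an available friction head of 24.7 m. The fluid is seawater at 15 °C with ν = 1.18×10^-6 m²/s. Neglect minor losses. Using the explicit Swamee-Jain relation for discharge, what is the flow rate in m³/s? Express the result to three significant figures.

Q ≈ 0.782 m³/s

Swamee-Jain (Type II): Q = -0.965·√(gD⁵h_f/L)·ln[ε/(3.7D) + √(3.17ν²L/(gD³h_f))]
√(gD⁵h_f/L) = √(9.81·0.566⁵·24.7/1980) = 0.08431
ε/(3.7D) = 5.25×10^-5; √(3.17ν²L/(gD³h_f)) = 1.41×10^-5
Q = -0.965·0.08431·ln(6.663×10^-5) = 0.7824 m³/s
Check: V = 3.11 m/s, Re = 1.49×10^6, f = 0.01442, h_f = 24.9 m ≈ 24.7 m ✓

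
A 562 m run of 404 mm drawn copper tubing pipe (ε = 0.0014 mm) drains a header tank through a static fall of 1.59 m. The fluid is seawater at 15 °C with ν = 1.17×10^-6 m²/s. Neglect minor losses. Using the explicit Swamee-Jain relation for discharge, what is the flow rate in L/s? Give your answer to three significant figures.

Q ≈ 165 L/s

Swamee-Jain (Type II): Q = -0.965·√(gD⁵h_f/L)·ln[ε/(3.7D) + √(3.17ν²L/(gD³h_f))]
√(gD⁵h_f/L) = √(9.81·0.404⁵·1.59/562) = 0.01728
ε/(3.7D) = 9.37×10^-7; √(3.17ν²L/(gD³h_f)) = 4.87×10^-5
Q = -0.965·0.01728·ln(4.963×10^-5) = 0.1653 m³/s
Check: V = 1.29 m/s, Re = 4.45×10^5, f = 0.01342, h_f = 1.58 m ≈ 1.59 m ✓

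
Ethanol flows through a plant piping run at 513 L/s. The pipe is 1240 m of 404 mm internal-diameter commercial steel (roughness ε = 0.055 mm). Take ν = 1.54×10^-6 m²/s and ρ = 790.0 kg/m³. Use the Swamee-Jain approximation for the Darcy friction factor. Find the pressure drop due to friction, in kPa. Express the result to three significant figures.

V = 4Q/(πD²) = 4·0.513/(π·0.404²) = 4.002 m/s
Re = VD/ν = 4.002·0.404/1.54×10^-6 = 1.05×10^6 → turbulent
ε/D = 0.055/404 = 1.36×10^-4
Swamee-Jain: f = 0.01396
h_f = f(L/D)V²/(2g) = 0.01396·(1240/0.404)·4.002²/(2·9.81) = 34.98 m
Δp = ρg·h_f = 790.0·9.81·34.98 = 271.1 kPa

Δp ≈ 271 kPa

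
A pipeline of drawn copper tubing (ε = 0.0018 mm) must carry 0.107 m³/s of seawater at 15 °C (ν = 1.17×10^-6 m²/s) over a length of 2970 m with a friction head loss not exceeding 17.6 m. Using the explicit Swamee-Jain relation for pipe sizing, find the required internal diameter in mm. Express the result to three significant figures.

D ≈ 298 mm

Swamee-Jain (Type III): D = 0.66·[ε^1.25·(LQ²/(gh_f))^4.75 + ν·Q^9.4·(L/(gh_f))^5.2]^0.04
LQ²/(gh_f) = 0.1969; L/(gh_f) = 17.20
Term 1 = ε^1.25·(…)^4.75 = 2.93×10^-11; Term 2 = ν·Q^9.4·(…)^5.2 = 2.34×10^-9
D = 0.66·(2.93×10^-11 + 2.34×10^-9)^0.04 = 0.2982 m = 298 mm
Check: V = 1.53 m/s, Re = 3.90×10^5, f = 0.01377, h_f = 16.4 m ≈ 17.6 m ✓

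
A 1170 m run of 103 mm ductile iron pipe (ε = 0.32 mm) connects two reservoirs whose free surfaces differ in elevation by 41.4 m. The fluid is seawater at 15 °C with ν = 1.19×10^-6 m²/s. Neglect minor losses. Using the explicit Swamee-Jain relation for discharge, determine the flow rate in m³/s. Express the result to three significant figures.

Swamee-Jain (Type II): Q = -0.965·√(gD⁵h_f/L)·ln[ε/(3.7D) + √(3.17ν²L/(gD³h_f))]
√(gD⁵h_f/L) = √(9.81·0.103⁵·41.4/1170) = 0.002006
ε/(3.7D) = 8.40×10^-4; √(3.17ν²L/(gD³h_f)) = 1.09×10^-4
Q = -0.965·0.002006·ln(9.485×10^-4) = 0.01347 m³/s
Check: V = 1.62 m/s, Re = 1.40×10^5, f = 0.02757, h_f = 41.7 m ≈ 41.4 m ✓

Q ≈ 0.0135 m³/s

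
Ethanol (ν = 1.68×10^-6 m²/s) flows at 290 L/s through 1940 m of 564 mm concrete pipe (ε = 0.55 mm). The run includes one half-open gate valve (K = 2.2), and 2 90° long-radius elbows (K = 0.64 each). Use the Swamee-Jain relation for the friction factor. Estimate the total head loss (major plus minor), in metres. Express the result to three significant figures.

H_L ≈ 5.06 m

V = 4Q/(πD²) = 1.161 m/s; V²/2g = 0.06868 m
Re = 3.90×10^5, ε/D = 9.75×10^-4 → f = 0.02042 (Swamee-Jain)
Major: h_f = f(L/D)·V²/2g = 0.02042·3440·0.06868 = 4.824 m
Minor: ΣK = 3.48; h_m = ΣK·V²/2g = 0.2390 m
Total H_L = 4.824 + 0.2390 = 5.063 m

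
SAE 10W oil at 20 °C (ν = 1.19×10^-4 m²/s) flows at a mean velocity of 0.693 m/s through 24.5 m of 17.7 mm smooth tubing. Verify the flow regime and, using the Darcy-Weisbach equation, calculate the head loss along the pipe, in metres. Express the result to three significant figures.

h_f ≈ 21.0 m

Re = VD/ν = 0.693·0.01770/1.19×10^-4 = 103 → laminar (Re < 2300)
f = 64/Re = 0.6209
h_f = f(L/D)V²/(2g) = 0.6209·(24.5/0.01770)·0.693²/(2·9.81) = 21.04 m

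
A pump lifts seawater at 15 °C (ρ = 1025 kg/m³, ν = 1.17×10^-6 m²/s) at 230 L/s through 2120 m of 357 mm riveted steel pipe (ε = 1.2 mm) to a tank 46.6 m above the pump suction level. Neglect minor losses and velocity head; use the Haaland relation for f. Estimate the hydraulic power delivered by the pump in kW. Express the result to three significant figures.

V = 4Q/(πD²) = 2.298 m/s; Re = 7.01×10^5; ε/D = 0.00336; f = 0.02724
h_f = f(L/D)V²/2g = 43.53 m
Total head H = z + h_f = 46.6 + 43.53 = 90.13 m
P_hyd = ρgQH = 1025·9.81·0.230·90.13 = 208.4 kW

P_hyd ≈ 208 kW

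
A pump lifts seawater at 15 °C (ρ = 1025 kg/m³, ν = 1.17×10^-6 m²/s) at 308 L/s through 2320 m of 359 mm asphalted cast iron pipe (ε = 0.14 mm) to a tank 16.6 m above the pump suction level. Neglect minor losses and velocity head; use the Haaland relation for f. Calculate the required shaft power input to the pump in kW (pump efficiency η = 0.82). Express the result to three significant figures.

V = 4Q/(πD²) = 3.043 m/s; Re = 9.34×10^5; ε/D = 3.90×10^-4; f = 0.01640
h_f = f(L/D)V²/2g = 50.01 m
Total head H = z + h_f = 16.6 + 50.01 = 66.61 m
P_hyd = ρgQH = 1025·9.81·0.308·66.61 = 206.3 kW
P_shaft = P_hyd/η = 206.3/0.82 = 251.6 kW

P_shaft ≈ 252 kW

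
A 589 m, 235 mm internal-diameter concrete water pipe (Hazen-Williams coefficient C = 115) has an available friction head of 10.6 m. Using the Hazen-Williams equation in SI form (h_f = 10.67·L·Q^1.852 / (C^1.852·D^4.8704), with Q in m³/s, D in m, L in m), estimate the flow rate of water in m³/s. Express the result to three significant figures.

Q ≈ 0.0812 m³/s

Rearranging: Q = [h_f·C^1.852·D^4.8704 / (10.67·L)]^(1/1.852)
Q = [10.6·115^1.852·0.235^4.8704 / (10.67·589)]^0.540 = 0.08118 m³/s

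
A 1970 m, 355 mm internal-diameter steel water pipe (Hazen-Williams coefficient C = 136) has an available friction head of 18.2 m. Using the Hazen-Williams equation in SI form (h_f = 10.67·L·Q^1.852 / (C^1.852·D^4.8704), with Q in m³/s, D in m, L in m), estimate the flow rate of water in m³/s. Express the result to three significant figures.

Q ≈ 0.198 m³/s

Rearranging: Q = [h_f·C^1.852·D^4.8704 / (10.67·L)]^(1/1.852)
Q = [18.2·136^1.852·0.355^4.8704 / (10.67·1970)]^0.540 = 0.1982 m³/s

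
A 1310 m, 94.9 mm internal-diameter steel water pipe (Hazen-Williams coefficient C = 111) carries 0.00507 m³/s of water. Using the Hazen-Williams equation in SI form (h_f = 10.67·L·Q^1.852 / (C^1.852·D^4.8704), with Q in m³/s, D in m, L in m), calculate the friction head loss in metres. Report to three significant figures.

h_f = 10.67·1310·0.00507^1.852 / (111^1.852·0.0949^4.8704) = 12.25 m

h_f ≈ 12.3 m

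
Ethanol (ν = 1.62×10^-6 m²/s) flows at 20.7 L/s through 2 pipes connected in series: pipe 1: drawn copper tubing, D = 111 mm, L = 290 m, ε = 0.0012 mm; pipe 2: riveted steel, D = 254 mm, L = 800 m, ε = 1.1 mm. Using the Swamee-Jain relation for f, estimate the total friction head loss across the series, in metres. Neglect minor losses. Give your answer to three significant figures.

H ≈ 10.9 m

Pipe 1: V = 2.139 m/s, Re = 1.47×10^5, ε/D = 1.08×10^-5, f = 0.01660, h_1 = f(L/D)V²/2g = 10.11 m
Pipe 2: V = 0.4085 m/s, Re = 6.41×10^4, ε/D = 0.00433, f = 0.03097, h_2 = f(L/D)V²/2g = 0.8297 m
Series → Q common, losses add: H = Σh = 10.94 m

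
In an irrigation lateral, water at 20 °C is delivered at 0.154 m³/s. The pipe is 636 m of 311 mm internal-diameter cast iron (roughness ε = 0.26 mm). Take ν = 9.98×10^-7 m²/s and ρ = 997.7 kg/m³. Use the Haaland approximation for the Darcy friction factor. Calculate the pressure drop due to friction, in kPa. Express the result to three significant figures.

V = 4Q/(πD²) = 4·0.154/(π·0.311²) = 2.027 m/s
Re = VD/ν = 2.027·0.311/9.98×10^-7 = 6.32×10^5 → turbulent
ε/D = 0.26/311 = 8.36×10^-4
Haaland: f = 0.01932
h_f = f(L/D)V²/(2g) = 0.01932·(636/0.311)·2.027²/(2·9.81) = 8.275 m
Δp = ρg·h_f = 997.7·9.81·8.275 = 80.99 kPa

Δp ≈ 81.0 kPa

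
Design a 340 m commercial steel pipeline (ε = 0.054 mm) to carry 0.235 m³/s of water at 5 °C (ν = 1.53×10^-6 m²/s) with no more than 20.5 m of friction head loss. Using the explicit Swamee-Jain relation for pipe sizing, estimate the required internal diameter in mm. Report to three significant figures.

D ≈ 261 mm

Swamee-Jain (Type III): D = 0.66·[ε^1.25·(LQ²/(gh_f))^4.75 + ν·Q^9.4·(L/(gh_f))^5.2]^0.04
LQ²/(gh_f) = 0.09337; L/(gh_f) = 1.691
Term 1 = ε^1.25·(…)^4.75 = 5.94×10^-11; Term 2 = ν·Q^9.4·(…)^5.2 = 2.87×10^-11
D = 0.66·(5.94×10^-11 + 2.87×10^-11)^0.04 = 0.2614 m = 261 mm
Check: V = 4.38 m/s, Re = 7.48×10^5, f = 0.01511, h_f = 19.2 m ≈ 20.5 m ✓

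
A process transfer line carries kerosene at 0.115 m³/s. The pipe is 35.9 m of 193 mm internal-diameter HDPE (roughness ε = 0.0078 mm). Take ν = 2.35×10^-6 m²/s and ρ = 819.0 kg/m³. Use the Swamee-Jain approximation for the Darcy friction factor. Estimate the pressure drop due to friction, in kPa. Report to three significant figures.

V = 4Q/(πD²) = 4·0.115/(π·0.193²) = 3.931 m/s
Re = VD/ν = 3.931·0.193/2.35×10^-6 = 3.23×10^5 → turbulent
ε/D = 0.0078/193 = 4.04×10^-5
Swamee-Jain: f = 0.01466
h_f = f(L/D)V²/(2g) = 0.01466·(35.9/0.193)·3.931²/(2·9.81) = 2.147 m
Δp = ρg·h_f = 819.0·9.81·2.147 = 17.25 kPa

Δp ≈ 17.3 kPa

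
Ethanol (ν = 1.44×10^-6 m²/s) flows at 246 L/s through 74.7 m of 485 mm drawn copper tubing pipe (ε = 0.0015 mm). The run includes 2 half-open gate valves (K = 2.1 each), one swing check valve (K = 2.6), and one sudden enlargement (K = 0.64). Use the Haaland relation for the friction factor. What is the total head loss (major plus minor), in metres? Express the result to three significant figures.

H_L ≈ 0.858 m

V = 4Q/(πD²) = 1.332 m/s; V²/2g = 0.09037 m
Re = 4.48×10^5, ε/D = 3.09×10^-6 → f = 0.01335 (Haaland)
Major: h_f = f(L/D)·V²/2g = 0.01335·154.0·0.09037 = 0.1858 m
Minor: ΣK = 7.44; h_m = ΣK·V²/2g = 0.6724 m
Total H_L = 0.1858 + 0.6724 = 0.8582 m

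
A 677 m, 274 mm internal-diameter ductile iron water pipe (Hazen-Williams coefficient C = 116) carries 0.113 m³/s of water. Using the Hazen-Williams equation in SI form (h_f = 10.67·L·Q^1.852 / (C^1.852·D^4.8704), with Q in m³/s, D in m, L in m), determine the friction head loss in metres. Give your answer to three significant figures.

h_f = 10.67·677·0.113^1.852 / (116^1.852·0.274^4.8704) = 10.47 m

h_f ≈ 10.5 m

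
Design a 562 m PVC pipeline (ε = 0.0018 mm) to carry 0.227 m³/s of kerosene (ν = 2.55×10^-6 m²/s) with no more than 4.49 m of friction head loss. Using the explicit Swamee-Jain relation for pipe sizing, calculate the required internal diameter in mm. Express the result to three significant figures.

Swamee-Jain (Type III): D = 0.66·[ε^1.25·(LQ²/(gh_f))^4.75 + ν·Q^9.4·(L/(gh_f))^5.2]^0.04
LQ²/(gh_f) = 0.6575; L/(gh_f) = 12.76
Term 1 = ε^1.25·(…)^4.75 = 8.99×10^-9; Term 2 = ν·Q^9.4·(…)^5.2 = 1.27×10^-6
D = 0.66·(8.99×10^-9 + 1.27×10^-6)^0.04 = 0.3835 m = 384 mm
Check: V = 1.96 m/s, Re = 2.96×10^5, f = 0.01447, h_f = 4.17 m ≈ 4.49 m ✓

D ≈ 384 mm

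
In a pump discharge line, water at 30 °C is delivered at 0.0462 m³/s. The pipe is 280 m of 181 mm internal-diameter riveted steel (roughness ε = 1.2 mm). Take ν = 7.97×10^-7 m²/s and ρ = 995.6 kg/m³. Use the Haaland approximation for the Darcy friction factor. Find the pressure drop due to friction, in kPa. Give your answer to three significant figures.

Δp ≈ 82.9 kPa

V = 4Q/(πD²) = 4·0.0462/(π·0.181²) = 1.796 m/s
Re = VD/ν = 1.796·0.181/7.97×10^-7 = 4.08×10^5 → turbulent
ε/D = 1.2/181 = 0.00663
Haaland: f = 0.03338
h_f = f(L/D)V²/(2g) = 0.03338·(280/0.181)·1.796²/(2·9.81) = 8.486 m
Δp = ρg·h_f = 995.6·9.81·8.486 = 82.88 kPa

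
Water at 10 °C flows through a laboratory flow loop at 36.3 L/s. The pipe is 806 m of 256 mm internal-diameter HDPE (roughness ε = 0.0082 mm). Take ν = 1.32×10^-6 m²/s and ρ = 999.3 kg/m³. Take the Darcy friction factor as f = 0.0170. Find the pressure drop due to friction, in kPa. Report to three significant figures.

Δp ≈ 13.3 kPa

V = 4Q/(πD²) = 4·0.0363/(π·0.256²) = 0.7052 m/s
h_f = f(L/D)V²/(2g) = 0.01700·(806/0.256)·0.7052²/(2·9.81) = 1.357 m
Δp = ρg·h_f = 999.3·9.81·1.357 = 13.30 kPa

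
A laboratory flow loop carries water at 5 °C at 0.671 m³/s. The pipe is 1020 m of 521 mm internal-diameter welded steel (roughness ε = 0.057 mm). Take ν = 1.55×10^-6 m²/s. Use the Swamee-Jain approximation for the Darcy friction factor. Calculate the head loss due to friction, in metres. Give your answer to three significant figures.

h_f ≈ 13.4 m

V = 4Q/(πD²) = 4·0.671/(π·0.521²) = 3.147 m/s
Re = VD/ν = 3.147·0.521/1.55×10^-6 = 1.06×10^6 → turbulent
ε/D = 0.057/521 = 1.09×10^-4
Swamee-Jain: f = 0.01358
h_f = f(L/D)V²/(2g) = 0.01358·(1020/0.521)·3.147²/(2·9.81) = 13.43 m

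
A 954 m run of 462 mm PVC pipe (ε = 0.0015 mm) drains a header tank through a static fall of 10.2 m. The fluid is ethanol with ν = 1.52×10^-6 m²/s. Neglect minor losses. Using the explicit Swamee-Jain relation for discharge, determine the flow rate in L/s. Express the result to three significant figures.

Swamee-Jain (Type II): Q = -0.965·√(gD⁵h_f/L)·ln[ε/(3.7D) + √(3.17ν²L/(gD³h_f))]
√(gD⁵h_f/L) = √(9.81·0.462⁵·10.2/954) = 0.04699
ε/(3.7D) = 8.78×10^-7; √(3.17ν²L/(gD³h_f)) = 2.66×10^-5
Q = -0.965·0.04699·ln(2.749×10^-5) = 0.4762 m³/s
Check: V = 2.84 m/s, Re = 8.63×10^5, f = 0.01197, h_f = 10.2 m ≈ 10.2 m ✓

Q ≈ 476 L/s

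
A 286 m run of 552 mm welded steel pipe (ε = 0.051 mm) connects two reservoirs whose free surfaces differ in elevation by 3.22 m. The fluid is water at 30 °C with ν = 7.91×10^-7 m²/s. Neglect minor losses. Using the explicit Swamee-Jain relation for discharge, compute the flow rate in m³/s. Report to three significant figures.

Swamee-Jain (Type II): Q = -0.965·√(gD⁵h_f/L)·ln[ε/(3.7D) + √(3.17ν²L/(gD³h_f))]
√(gD⁵h_f/L) = √(9.81·0.552⁵·3.22/286) = 0.07524
ε/(3.7D) = 2.50×10^-5; √(3.17ν²L/(gD³h_f)) = 1.03×10^-5
Q = -0.965·0.07524·ln(3.530×10^-5) = 0.7443 m³/s
Check: V = 3.11 m/s, Re = 2.17×10^6, f = 0.01268, h_f = 3.24 m ≈ 3.22 m ✓

Q ≈ 0.744 m³/s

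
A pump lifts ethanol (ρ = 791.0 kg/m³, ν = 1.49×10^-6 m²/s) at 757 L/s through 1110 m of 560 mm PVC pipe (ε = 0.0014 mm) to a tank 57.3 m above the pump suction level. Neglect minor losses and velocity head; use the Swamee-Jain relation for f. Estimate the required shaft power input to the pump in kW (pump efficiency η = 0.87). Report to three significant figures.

V = 4Q/(πD²) = 3.073 m/s; Re = 1.16×10^6; ε/D = 2.50×10^-6; f = 0.01140
h_f = f(L/D)V²/2g = 10.88 m
Total head H = z + h_f = 57.3 + 10.88 = 68.18 m
P_hyd = ρgQH = 791.0·9.81·0.757·68.18 = 400.5 kW
P_shaft = P_hyd/η = 400.5/0.87 = 460.3 kW

P_shaft ≈ 460 kW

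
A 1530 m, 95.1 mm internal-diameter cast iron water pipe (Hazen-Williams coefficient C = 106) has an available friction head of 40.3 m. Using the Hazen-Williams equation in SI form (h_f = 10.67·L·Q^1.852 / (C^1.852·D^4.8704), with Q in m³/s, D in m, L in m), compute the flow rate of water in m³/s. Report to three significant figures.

Q ≈ 0.00851 m³/s

Rearranging: Q = [h_f·C^1.852·D^4.8704 / (10.67·L)]^(1/1.852)
Q = [40.3·106^1.852·0.0951^4.8704 / (10.67·1530)]^0.540 = 0.008514 m³/s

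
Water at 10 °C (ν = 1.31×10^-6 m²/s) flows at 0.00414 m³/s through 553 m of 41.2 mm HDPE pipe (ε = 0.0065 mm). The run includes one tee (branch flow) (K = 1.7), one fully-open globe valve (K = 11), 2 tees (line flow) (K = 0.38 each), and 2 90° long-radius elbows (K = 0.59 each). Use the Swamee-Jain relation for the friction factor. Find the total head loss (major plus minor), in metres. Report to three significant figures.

H_L ≈ 132 m

V = 4Q/(πD²) = 3.105 m/s; V²/2g = 0.4915 m
Re = 9.77×10^4, ε/D = 1.58×10^-4 → f = 0.01885 (Swamee-Jain)
Major: h_f = f(L/D)·V²/2g = 0.01885·13422·0.4915 = 124.3 m
Minor: ΣK = 14.6; h_m = ΣK·V²/2g = 7.196 m
Total H_L = 124.3 + 7.196 = 131.5 m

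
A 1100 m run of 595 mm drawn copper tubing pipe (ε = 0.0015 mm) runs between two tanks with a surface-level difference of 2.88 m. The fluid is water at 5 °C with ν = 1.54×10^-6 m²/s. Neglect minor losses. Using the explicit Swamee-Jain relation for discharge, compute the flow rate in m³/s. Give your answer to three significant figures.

Swamee-Jain (Type II): Q = -0.965·√(gD⁵h_f/L)·ln[ε/(3.7D) + √(3.17ν²L/(gD³h_f))]
√(gD⁵h_f/L) = √(9.81·0.595⁵·2.88/1100) = 0.04376
ε/(3.7D) = 6.81×10^-7; √(3.17ν²L/(gD³h_f)) = 3.73×10^-5
Q = -0.965·0.04376·ln(3.796×10^-5) = 0.4299 m³/s
Check: V = 1.55 m/s, Re = 5.97×10^5, f = 0.01273, h_f = 2.87 m ≈ 2.88 m ✓

Q ≈ 0.430 m³/s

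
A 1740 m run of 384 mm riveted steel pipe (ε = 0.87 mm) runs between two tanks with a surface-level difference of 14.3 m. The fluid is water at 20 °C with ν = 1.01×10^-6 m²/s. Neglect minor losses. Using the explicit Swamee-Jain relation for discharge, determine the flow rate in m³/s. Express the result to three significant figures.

Swamee-Jain (Type II): Q = -0.965·√(gD⁵h_f/L)·ln[ε/(3.7D) + √(3.17ν²L/(gD³h_f))]
√(gD⁵h_f/L) = √(9.81·0.384⁵·14.3/1740) = 0.02595
ε/(3.7D) = 6.12×10^-4; √(3.17ν²L/(gD³h_f)) = 2.66×10^-5
Q = -0.965·0.02595·ln(6.389×10^-4) = 0.1842 m³/s
Check: V = 1.59 m/s, Re = 6.05×10^5, f = 0.02459, h_f = 14.4 m ≈ 14.3 m ✓

Q ≈ 0.184 m³/s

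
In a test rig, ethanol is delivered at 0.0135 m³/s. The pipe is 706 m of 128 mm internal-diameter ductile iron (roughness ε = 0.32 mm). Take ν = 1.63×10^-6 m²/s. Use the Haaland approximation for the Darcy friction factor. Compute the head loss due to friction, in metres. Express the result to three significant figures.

V = 4Q/(πD²) = 4·0.0135/(π·0.128²) = 1.049 m/s
Re = VD/ν = 1.049·0.128/1.63×10^-6 = 8.24×10^4 → turbulent
ε/D = 0.32/128 = 0.00250
Haaland: f = 0.02650
h_f = f(L/D)V²/(2g) = 0.02650·(706/0.128)·1.049²/(2·9.81) = 8.199 m

h_f ≈ 8.20 m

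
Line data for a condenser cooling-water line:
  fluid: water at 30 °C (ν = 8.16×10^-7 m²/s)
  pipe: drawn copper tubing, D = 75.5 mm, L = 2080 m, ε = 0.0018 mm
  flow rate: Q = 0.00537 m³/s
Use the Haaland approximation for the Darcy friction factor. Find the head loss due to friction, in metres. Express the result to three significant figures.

h_f ≈ 35.4 m

V = 4Q/(πD²) = 4·0.00537/(π·0.0755²) = 1.199 m/s
Re = VD/ν = 1.199·0.0755/8.16×10^-7 = 1.11×10^5 → turbulent
ε/D = 0.0018/75.5 = 2.38×10^-5
Haaland: f = 0.01754
h_f = f(L/D)V²/(2g) = 0.01754·(2080/0.0755)·1.199²/(2·9.81) = 35.44 m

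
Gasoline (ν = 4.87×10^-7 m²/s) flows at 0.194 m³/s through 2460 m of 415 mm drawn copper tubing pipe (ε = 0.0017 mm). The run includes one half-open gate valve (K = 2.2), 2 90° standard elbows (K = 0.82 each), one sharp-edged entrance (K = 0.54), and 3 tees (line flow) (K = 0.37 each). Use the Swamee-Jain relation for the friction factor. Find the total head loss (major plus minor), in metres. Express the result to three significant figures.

V = 4Q/(πD²) = 1.434 m/s; V²/2g = 0.1048 m
Re = 1.22×10^6, ε/D = 4.10×10^-6 → f = 0.01134 (Swamee-Jain)
Major: h_f = f(L/D)·V²/2g = 0.01134·5928·0.1048 = 7.048 m
Minor: ΣK = 5.49; h_m = ΣK·V²/2g = 0.5756 m
Total H_L = 7.048 + 0.5756 = 7.624 m

H_L ≈ 7.62 m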